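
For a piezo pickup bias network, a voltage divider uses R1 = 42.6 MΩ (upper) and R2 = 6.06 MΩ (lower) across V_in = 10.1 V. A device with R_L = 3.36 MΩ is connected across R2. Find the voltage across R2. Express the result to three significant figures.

V_out ≈ 0.488 V

The load sits in parallel with R2, giving an effective lower resistance R2' = R2·R_L/(R2+R_L) = 2.162 MΩ.
Then V_out = V_in · R2'/(R1 + R2') = 10.1 × 2.162/44.76 = 0.4877 V.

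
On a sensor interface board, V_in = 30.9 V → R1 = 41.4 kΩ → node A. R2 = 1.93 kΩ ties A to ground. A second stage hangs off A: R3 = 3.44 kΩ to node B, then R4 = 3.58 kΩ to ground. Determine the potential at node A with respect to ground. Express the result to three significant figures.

V_A ≈ 1.09 V

Looking into the second stage from A: R3 + R4 = 7.020 kΩ appears in parallel with R2.
Effective lower resistance at A: R2 ‖ 7.020 = 1.514 kΩ.
So V_A = 30.9 × 0.03528 = 1.090 V.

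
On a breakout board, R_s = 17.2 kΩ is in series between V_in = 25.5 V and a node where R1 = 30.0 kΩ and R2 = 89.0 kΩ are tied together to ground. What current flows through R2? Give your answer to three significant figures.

I ≈ 0.162 mA

Combine the parallel branches: R_p = (1/30.0 + 1/89.0)⁻¹ = 22.44 kΩ.
V_A = 25.5 × 22.44/39.64 = 14.43 V.
Branch current I = V_A/R2 = 14.43/89.0 = 0.1622 mA.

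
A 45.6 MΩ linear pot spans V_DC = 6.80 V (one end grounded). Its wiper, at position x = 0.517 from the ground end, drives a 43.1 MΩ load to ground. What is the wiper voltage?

Split the track: R_lower = x·R_p = 23.58 MΩ, R_upper = (1−x)·R_p = 22.02 MΩ.
(x·R_p) ‖ R_L = 15.24 MΩ.
Then V_out = V_DC · 15.24/(22.02 + 15.24) = 2.781 V.

V_out ≈ 2.78 V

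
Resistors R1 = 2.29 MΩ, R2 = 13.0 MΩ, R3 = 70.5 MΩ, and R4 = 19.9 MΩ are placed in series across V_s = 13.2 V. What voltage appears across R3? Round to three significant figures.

ΣR = 2.29 + 13.0 + 70.5 + 19.9 = 105.7 MΩ.
Voltage divider: V = V_s · (70.50 / 105.7) = 13.2 × 0.6670 = 8.805 V.

V ≈ 8.80 V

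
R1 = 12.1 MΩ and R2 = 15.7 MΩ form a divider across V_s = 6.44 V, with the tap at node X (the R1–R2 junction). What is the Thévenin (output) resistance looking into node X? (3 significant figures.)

With V_s suppressed (replaced by a short), R_th = R1 ‖ R2 = (12.10 × 15.7)/(12.10 + 15.7) = 6.833 MΩ.

R_th ≈ 6.83 MΩ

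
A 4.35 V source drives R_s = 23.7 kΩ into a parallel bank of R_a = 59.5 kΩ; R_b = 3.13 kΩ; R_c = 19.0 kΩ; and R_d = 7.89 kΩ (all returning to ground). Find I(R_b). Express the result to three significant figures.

Combine the parallel branches: R_p = (1/59.5 + 1/3.13 + 1/19.0 + 1/7.89)⁻¹ = 1.939 kΩ.
V_A by voltage divider: V_A = 4.35 × 1.939/(23.7 + 1.939) = 0.3290 V.
I(R_b) = V_A / R_b = 0.3290/3.13 = 0.1051 mA.

I ≈ 0.105 mA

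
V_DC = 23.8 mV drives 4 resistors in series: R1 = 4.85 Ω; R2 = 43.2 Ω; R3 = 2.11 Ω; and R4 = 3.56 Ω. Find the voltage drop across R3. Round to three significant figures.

V ≈ 0.935 mV

ΣR = 4.85 + 43.2 + 2.11 + 3.56 = 53.72 Ω.
Voltage divider: V = V_DC · (2.110 / 53.72) = 23.8 × 0.03928 = 0.9348 mV.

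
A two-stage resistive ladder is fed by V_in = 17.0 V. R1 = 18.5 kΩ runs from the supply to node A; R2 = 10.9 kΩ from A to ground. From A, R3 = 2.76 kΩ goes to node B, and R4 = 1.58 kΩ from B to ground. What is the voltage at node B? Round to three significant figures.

Node A sees R2 in parallel with the series input of stage 2, R3 + R4 = 4.340 kΩ.
R2 ‖ (R3+R4) = 3.104 kΩ.
V_A = 17.0 × 3.104/(18.5 + 3.104) = 2.443 V.
V_B = V_A × 0.3641 = 0.8892 V.

V_B ≈ 0.889 V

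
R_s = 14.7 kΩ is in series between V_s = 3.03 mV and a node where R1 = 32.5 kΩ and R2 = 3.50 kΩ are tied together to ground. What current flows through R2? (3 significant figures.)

I ≈ 0.153 µA

Parallel bank: R_p = 1/(1/32.5 + 1/3.50) = 3.160 kΩ.
V_A = 3.03 × 3.160/17.86 = 0.5361 mV.
Branch current I = V_A/R2 = 0.5361/3.50 = 0.1532 µA.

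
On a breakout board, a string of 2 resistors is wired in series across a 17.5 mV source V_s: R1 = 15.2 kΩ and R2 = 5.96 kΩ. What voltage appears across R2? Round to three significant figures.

V ≈ 4.93 mV

ΣR = 15.2 + 5.96 = 21.16 kΩ.
By the voltage-divider rule, V = 17.5 × 5.960/21.16 = 4.929 mV.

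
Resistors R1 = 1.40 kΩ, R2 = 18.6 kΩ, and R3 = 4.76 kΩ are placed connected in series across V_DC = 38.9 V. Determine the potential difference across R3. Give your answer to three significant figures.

Total series resistance ΣR = 1.40 + 18.6 + 4.76 = 24.76 kΩ.
By the voltage-divider rule, V = 38.9 × 4.760/24.76 = 7.478 V.

V ≈ 7.48 V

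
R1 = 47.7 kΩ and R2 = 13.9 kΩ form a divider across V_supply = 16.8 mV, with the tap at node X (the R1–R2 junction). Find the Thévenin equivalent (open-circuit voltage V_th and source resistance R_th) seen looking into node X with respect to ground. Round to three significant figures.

V_th ≈ 3.79 mV, R_th ≈ 10.8 kΩ

With X open, the divider is unloaded: V_th = 16.8 × 13.9/61.60 = 3.791 mV.
Zeroing V_supply shorts the top of R1 to ground, so R_th = R1 ‖ R2 = 10.76 kΩ.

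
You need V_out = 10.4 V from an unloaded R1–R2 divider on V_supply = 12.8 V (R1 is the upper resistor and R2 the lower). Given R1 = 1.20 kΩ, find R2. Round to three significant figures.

R2 ≈ 5.20 kΩ

Required fraction k = V_out/V_supply = 0.8125.
R2 = R1 · 0.8125/(1 − 0.8125) = 5.200 kΩ.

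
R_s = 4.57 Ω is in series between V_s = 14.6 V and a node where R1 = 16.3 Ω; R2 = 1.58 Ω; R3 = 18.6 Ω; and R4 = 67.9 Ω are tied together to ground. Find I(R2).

I ≈ 2.06 A

Parallel bank: R_p = 1/(1/16.3 + 1/1.58 + 1/18.6 + 1/67.9) = 1.311 Ω.
V_A by voltage divider: V_A = 14.6 × 1.311/(4.57 + 1.311) = 3.255 V.
Branch current I = V_A/R2 = 3.255/1.58 = 2.060 A.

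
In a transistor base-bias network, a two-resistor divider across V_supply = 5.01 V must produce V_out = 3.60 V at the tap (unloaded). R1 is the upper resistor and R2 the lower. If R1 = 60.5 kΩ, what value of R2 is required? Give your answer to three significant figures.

Required fraction k = V_out/V_supply = 0.7186.
R2 = R1 · 0.7186/(1 − 0.7186) = 154.5 kΩ.

R2 ≈ 154 kΩ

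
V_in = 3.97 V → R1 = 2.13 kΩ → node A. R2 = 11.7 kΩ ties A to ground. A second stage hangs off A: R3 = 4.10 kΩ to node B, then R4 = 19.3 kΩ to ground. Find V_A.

Node A sees R2 in parallel with the series input of stage 2, R3 + R4 = 23.40 kΩ.
Effective lower resistance at A: R2 ‖ 23.40 = 7.800 kΩ.
So V_A = 3.97 × 0.7855 = 3.118 V.

V_A ≈ 3.12 V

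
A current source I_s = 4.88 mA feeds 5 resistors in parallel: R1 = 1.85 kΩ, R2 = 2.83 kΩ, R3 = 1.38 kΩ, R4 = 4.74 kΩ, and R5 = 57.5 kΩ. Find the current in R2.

I ≈ 0.934 mA

Conductances: ΣG = 1/1.85 + 1/2.83 + 1/1.38 + 1/4.74 + 1/57.5 = 1.847 (1/kΩ).
Current divider: I(R2) = I_s · G_k/ΣG = 4.88 × (0.3534/1.847) = 4.88 × 0.1913 = 0.9337 mA.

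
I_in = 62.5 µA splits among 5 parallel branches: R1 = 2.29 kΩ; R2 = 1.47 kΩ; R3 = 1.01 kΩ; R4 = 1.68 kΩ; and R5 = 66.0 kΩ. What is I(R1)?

I ≈ 10.0 µA

Total conductance ΣG = 1/2.29 + 1/1.47 + 1/1.01 + 1/1.68 + 1/66.0 = 2.717 (units of 1/kΩ).
By the current-divider rule, I = I_in · G_k/ΣG = 62.5 × 0.1607 = 10.04 µA.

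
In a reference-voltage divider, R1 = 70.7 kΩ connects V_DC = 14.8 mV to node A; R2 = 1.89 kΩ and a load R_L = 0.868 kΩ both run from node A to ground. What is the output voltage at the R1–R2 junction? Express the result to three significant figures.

V_out ≈ 0.123 mV

The load sits in parallel with R2, giving an effective lower resistance R2' = R2·R_L/(R2+R_L) = 0.5948 kΩ.
Then V_out = V_DC · R2'/(R1 + R2') = 14.8 × 0.5948/71.29 = 0.1235 mV.
(Unloaded it would be 0.385 mV; the load pulls it down.)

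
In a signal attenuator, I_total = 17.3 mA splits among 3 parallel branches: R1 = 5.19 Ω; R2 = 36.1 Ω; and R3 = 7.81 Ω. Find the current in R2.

Total conductance ΣG = 1/5.19 + 1/36.1 + 1/7.81 = 0.3484 (units of 1/Ω).
Current divider: I(R2) = I_total · G_k/ΣG = 17.3 × (0.02770/0.3484) = 17.3 × 0.07950 = 1.375 mA.

I ≈ 1.38 mA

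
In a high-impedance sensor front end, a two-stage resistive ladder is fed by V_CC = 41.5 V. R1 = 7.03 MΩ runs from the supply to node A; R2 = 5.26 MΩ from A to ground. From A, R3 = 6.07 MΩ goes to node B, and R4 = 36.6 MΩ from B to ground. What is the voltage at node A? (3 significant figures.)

Node A sees R2 in parallel with the series input of stage 2, R3 + R4 = 42.67 MΩ.
R2 ‖ (R3+R4) = 4.683 MΩ.
First divider: V_A = V_CC · 4.683/(7.03 + 4.683) = 16.59 V.

V_A ≈ 16.6 V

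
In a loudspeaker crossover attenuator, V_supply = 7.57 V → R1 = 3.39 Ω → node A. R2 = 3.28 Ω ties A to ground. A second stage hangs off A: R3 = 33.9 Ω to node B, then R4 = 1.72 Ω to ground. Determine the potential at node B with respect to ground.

The second stage (R3 + R4 = 35.62 Ω) loads node A in parallel with R2.
R2 ‖ (R3+R4) = 3.003 Ω.
V_A = 7.57 × 3.003/(3.39 + 3.003) = 3.556 V.
Stage 2 is unloaded, so V_B = V_A · R4/(R3+R4) = 3.556 × 1.72/35.62 = 0.1717 V.

V_B ≈ 0.172 V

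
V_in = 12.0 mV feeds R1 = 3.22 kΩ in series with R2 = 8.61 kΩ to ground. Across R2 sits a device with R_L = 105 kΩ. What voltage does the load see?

V_out ≈ 8.54 mV

First combine the lower leg with the load: R2 ‖ R_L = 7.957 kΩ.
Voltage divider with the loaded lower leg: V_out = 12.0 × 7.957/(3.22 + 7.957) = 12.0 × 0.7119 = 8.543 mV.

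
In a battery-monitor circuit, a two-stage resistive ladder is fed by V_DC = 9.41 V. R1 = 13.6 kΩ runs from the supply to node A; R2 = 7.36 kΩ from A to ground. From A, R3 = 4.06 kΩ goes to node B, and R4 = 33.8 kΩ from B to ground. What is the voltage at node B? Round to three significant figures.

Node A sees R2 in parallel with the series input of stage 2, R3 + R4 = 37.86 kΩ.
R2 ‖ (R3+R4) = 6.162 kΩ.
So V_A = 9.41 × 0.3118 = 2.934 V.
Stage 2 is unloaded, so V_B = V_A · R4/(R3+R4) = 2.934 × 33.8/37.86 = 2.620 V.

V_B ≈ 2.62 V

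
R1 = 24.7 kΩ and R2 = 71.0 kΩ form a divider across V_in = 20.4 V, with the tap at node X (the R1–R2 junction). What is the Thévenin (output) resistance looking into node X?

Looking into X with the source shorted: R_th = R1·R2/(R1+R2) = 24.70 × 71.0/95.70 = 18.32 kΩ.

R_th ≈ 18.3 kΩ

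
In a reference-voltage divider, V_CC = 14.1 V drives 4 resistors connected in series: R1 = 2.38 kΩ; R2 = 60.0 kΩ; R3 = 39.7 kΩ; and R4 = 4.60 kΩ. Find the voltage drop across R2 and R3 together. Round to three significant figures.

ΣR = 2.38 + 60.0 + 39.7 + 4.60 = 106.7 kΩ.
R_{R2..R3} = 60.0 + 39.7 = 99.70 kΩ.
By the voltage-divider rule, V = 14.1 × 99.70/106.7 = 13.18 V.

V ≈ 13.2 V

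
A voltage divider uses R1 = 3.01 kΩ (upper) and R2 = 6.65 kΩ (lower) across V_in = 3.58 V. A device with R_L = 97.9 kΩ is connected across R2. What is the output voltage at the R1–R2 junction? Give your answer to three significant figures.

V_out ≈ 2.41 V

R2 ‖ R_L = (6.65 × 97.9)/(6.65 + 97.9) = 6.227 kΩ.
Then V_out = V_in · R2'/(R1 + R2') = 3.58 × 6.227/9.237 = 2.413 V.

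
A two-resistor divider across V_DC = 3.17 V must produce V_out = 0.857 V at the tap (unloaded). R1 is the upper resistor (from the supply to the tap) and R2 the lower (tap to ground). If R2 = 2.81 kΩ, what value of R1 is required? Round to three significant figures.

R1 ≈ 7.58 kΩ

Required fraction k = V_out/V_DC = 0.2703.
So R1 = R2 · (V_DC/V_out − 1) = 2.81 × (3.17/0.857 − 1) = 2.81 × 2.699 = 7.584 kΩ.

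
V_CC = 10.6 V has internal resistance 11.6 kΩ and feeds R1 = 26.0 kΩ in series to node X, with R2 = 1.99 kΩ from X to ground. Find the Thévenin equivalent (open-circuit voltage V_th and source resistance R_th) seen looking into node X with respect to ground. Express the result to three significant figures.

V_th ≈ 0.533 V, R_th ≈ 1.89 kΩ

R1' = 11.6 + 26.0 = 37.60 kΩ (source resistance + R1).
With X open, the divider is unloaded: V_th = 10.6 × 1.99/39.59 = 0.5328 V.
Looking into X with the source shorted: R_th = R1'·R2/(R1'+R2) = 37.60 × 1.99/39.59 = 1.890 kΩ.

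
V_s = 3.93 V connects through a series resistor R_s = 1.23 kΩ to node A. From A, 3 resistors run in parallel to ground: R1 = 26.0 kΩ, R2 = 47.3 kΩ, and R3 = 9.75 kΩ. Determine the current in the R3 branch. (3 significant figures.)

Combine the parallel branches: R_p = (1/26.0 + 1/47.3 + 1/9.75)⁻¹ = 6.166 kΩ.
Node voltage V_A = V_s · R_p/(R_s + R_p) = 3.93 × 0.8337 = 3.276 V.
Branch current I = V_A/R3 = 3.276/9.75 = 0.3360 mA.

I ≈ 0.336 mA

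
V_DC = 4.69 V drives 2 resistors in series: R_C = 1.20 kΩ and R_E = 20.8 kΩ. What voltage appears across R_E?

Total series resistance ΣR = 1.20 + 20.8 = 22.00 kΩ.
By the voltage-divider rule, V = 4.69 × 20.80/22.00 = 4.434 V.

V ≈ 4.43 V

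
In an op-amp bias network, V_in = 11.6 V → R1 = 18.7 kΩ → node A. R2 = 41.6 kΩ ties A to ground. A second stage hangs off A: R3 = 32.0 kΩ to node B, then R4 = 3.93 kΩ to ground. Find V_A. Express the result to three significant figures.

The second stage (R3 + R4 = 35.93 kΩ) loads node A in parallel with R2.
Effective lower resistance at A: R2 ‖ 35.93 = 19.28 kΩ.
V_A = 11.6 × 19.28/(18.7 + 19.28) = 5.888 V.

V_A ≈ 5.89 V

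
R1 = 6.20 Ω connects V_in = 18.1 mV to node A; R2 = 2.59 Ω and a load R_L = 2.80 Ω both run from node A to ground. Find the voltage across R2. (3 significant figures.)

First combine the lower leg with the load: R2 ‖ R_L = 1.345 Ω.
Voltage divider with the loaded lower leg: V_out = 18.1 × 1.345/(6.20 + 1.345) = 18.1 × 0.1783 = 3.227 mV.
(Unloaded it would be 5.33 mV; the load pulls it down.)

V_out ≈ 3.23 mV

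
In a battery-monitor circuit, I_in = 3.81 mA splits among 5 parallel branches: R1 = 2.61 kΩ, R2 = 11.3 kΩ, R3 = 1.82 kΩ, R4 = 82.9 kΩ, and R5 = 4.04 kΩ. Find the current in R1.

I ≈ 1.14 mA

Total conductance ΣG = 1/2.61 + 1/11.3 + 1/1.82 + 1/82.9 + 1/4.04 = 1.281 (units of 1/kΩ).
R1 takes the fraction G_k/ΣG = 0.3831/1.281 = 0.2992, so I = 3.81 × 0.2992 = 1.140 mA.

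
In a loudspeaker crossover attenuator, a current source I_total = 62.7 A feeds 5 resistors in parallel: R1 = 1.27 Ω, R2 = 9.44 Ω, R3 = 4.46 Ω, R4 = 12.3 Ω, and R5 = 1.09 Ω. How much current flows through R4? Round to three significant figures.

I ≈ 2.41 A

Total conductance ΣG = 1/1.27 + 1/9.44 + 1/4.46 + 1/12.3 + 1/1.09 = 2.116 (units of 1/Ω).
R4 takes the fraction G_k/ΣG = 0.08130/2.116 = 0.03842, so I = 62.7 × 0.03842 = 2.409 A.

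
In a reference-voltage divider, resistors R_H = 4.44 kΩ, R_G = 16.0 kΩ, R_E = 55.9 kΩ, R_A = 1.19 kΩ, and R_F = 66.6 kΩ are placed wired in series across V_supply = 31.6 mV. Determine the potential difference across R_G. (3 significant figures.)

V ≈ 3.51 mV

ΣR = 4.44 + 16.0 + 55.9 + 1.19 + 66.6 = 144.1 kΩ.
By the voltage-divider rule, V = 31.6 × 16.00/144.1 = 3.508 mV.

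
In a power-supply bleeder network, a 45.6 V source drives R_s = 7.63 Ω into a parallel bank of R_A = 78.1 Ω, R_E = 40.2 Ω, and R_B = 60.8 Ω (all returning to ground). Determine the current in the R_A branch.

Equivalent of the parallel group: R_p = 18.48 Ω.
Node voltage V_A = V_in · R_p/(R_s + R_p) = 45.6 × 0.7077 = 32.27 V.
I(R_A) = V_A / R_A = 32.27/78.1 = 0.4132 A.

I ≈ 0.413 A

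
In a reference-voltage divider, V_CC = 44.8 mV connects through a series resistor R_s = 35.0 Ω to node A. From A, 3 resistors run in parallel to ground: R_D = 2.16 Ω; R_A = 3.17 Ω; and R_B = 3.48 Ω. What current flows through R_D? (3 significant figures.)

I ≈ 0.542 mA

Equivalent of the parallel group: R_p = 0.9383 Ω.
V_A = 44.8 × 0.9383/35.94 = 1.170 mV.
I(R_D) = V_A / R_D = 1.170/2.16 = 0.5415 mA.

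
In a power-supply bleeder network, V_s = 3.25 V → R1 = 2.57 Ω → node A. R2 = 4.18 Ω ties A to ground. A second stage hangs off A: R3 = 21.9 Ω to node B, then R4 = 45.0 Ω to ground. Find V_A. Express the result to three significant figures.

V_A ≈ 1.97 V

Node A sees R2 in parallel with the series input of stage 2, R3 + R4 = 66.90 Ω.
Effective lower resistance at A: R2 ‖ 66.90 = 3.934 Ω.
First divider: V_A = V_s · 3.934/(2.57 + 3.934) = 1.966 V.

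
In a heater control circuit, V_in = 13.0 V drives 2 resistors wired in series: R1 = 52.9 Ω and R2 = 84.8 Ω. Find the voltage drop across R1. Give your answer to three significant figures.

V ≈ 4.99 V

Total series resistance ΣR = 52.9 + 84.8 = 137.7 Ω.
V = V_in · R/ΣR = 13.0 × 0.3842 = 4.994 V.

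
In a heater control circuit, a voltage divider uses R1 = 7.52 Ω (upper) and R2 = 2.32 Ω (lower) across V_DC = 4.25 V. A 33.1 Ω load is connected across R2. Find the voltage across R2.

The load sits in parallel with R2, giving an effective lower resistance R2' = R2·R_L/(R2+R_L) = 2.168 Ω.
Now apply the divider: V_out = 4.25 × 0.2238 = 0.9511 V.

V_out ≈ 0.951 V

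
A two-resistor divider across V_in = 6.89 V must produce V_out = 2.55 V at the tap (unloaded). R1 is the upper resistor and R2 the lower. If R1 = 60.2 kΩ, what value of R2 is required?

Required fraction k = V_out/V_in = 0.3701.
R2 = R1 · 0.3701/(1 − 0.3701) = 35.37 kΩ.

R2 ≈ 35.4 kΩ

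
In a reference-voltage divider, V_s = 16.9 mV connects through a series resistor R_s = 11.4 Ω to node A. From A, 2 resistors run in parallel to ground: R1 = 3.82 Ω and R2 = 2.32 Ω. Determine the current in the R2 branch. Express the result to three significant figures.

Parallel bank: R_p = 1/(1/3.82 + 1/2.32) = 1.443 Ω.
V_A = 16.9 × 1.443/12.84 = 1.899 mV.
Branch current I = V_A/R2 = 1.899/2.32 = 0.8187 mA.
(Equivalently: I_total = 1.316 mA, then current-divider fraction G_k/ΣG = 0.6221.)

I ≈ 0.819 mA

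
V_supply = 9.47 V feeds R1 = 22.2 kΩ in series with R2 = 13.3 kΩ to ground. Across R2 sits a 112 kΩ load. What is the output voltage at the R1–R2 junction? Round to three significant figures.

V_out ≈ 3.30 V

The load sits in parallel with R2, giving an effective lower resistance R2' = R2·R_L/(R2+R_L) = 11.89 kΩ.
Voltage divider with the loaded lower leg: V_out = 9.47 × 11.89/(22.2 + 11.89) = 9.47 × 0.3487 = 3.303 V.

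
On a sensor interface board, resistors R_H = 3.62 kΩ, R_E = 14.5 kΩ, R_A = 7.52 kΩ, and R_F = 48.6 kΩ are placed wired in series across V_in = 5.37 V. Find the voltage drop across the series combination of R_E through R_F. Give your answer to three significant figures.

Series total: ΣR = 3.62 + 14.5 + 7.52 + 48.6 = 74.24 kΩ.
R_{R_E..R_F} = 14.5 + 7.52 + 48.6 = 70.62 kΩ.
Voltage divider: V = V_in · (70.62 / 74.24) = 5.37 × 0.9512 = 5.108 V.

V ≈ 5.11 V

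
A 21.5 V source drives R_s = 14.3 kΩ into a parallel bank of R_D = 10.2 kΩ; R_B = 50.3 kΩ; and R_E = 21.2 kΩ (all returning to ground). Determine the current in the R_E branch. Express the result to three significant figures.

Equivalent of the parallel group: R_p = 6.057 kΩ.
V_A = 21.5 × 6.057/20.36 = 6.397 V.
I(R_E) = V_A / R_E = 6.397/21.2 = 0.3018 mA.
(Equivalently: I_total = 1.056 mA, then current-divider fraction G_k/ΣG = 0.2857.)

I ≈ 0.302 mA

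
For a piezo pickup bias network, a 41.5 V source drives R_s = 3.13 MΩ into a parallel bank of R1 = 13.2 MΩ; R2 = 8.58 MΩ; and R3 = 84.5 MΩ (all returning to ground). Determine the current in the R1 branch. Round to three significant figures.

I ≈ 1.92 µA

Equivalent of the parallel group: R_p = 4.899 MΩ.
V_A by voltage divider: V_A = 41.5 × 4.899/(3.13 + 4.899) = 25.32 V.
I(R1) = V_A / R1 = 25.32/13.2 = 1.918 µA.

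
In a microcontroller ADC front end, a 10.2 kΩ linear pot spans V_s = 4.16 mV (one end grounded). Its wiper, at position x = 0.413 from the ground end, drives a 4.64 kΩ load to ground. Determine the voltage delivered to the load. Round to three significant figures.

Split the track: R_lower = x·R_p = 4.213 kΩ, R_upper = (1−x)·R_p = 5.987 kΩ.
R_L loads the lower segment: effective lower R = 2.208 kΩ.
Loaded-divider output: V_out = 4.16 × 0.2694 = 1.121 mV.

V_out ≈ 1.12 mV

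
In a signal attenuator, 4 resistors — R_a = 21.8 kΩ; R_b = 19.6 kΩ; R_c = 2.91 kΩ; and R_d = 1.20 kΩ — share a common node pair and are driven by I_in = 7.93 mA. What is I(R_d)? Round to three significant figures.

Total conductance ΣG = 1/21.8 + 1/19.6 + 1/2.91 + 1/1.20 = 1.274 (units of 1/kΩ).
R_d takes the fraction G_k/ΣG = 0.8333/1.274 = 0.6542, so I = 7.93 × 0.6542 = 5.188 mA.

I ≈ 5.19 mA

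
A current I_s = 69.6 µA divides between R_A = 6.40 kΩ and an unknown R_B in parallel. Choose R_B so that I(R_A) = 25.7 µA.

R_B ≈ 3.75 kΩ

In a two-way split, I_A/I_s = R_B/(R_A + R_B).
25.7/69.6 = R_B/(R_A + R_B) → R_B = R_A · (0.3693)/(1 − 0.3693) = 6.40 × 0.5854 = 3.747 kΩ.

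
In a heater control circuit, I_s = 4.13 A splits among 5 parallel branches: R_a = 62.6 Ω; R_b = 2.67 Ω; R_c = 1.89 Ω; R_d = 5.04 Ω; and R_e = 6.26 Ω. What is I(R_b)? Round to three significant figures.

I ≈ 1.21 A

Total conductance ΣG = 1/62.6 + 1/2.67 + 1/1.89 + 1/5.04 + 1/6.26 = 1.278 (units of 1/Ω).
Current divider: I(R_b) = I_s · G_k/ΣG = 4.13 × (0.3745/1.278) = 4.13 × 0.2931 = 1.211 A.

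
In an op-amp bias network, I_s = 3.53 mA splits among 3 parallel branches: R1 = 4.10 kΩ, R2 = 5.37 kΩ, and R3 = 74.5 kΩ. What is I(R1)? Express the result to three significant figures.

Total conductance ΣG = 1/4.10 + 1/5.37 + 1/74.5 = 0.4435 (units of 1/kΩ).
Current divider: I(R1) = I_s · G_k/ΣG = 3.53 × (0.2439/0.4435) = 3.53 × 0.5499 = 1.941 mA.

I ≈ 1.94 mA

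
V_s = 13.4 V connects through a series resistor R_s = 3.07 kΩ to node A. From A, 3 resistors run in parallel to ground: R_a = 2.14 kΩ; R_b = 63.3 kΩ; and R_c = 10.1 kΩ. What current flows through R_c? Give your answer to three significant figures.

Equivalent of the parallel group: R_p = 1.718 kΩ.
Node voltage V_A = V_s · R_p/(R_s + R_p) = 13.4 × 0.3588 = 4.808 V.
Branch current I = V_A/R_c = 4.808/10.1 = 0.4760 mA.

I ≈ 0.476 mA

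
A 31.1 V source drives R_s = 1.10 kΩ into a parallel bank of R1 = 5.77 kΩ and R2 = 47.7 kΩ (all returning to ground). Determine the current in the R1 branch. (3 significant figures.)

I ≈ 4.44 mA

Combine the parallel branches: R_p = (1/5.77 + 1/47.7)⁻¹ = 5.147 kΩ.
V_A = 31.1 × 5.147/6.247 = 25.62 V.
I(R1) = V_A / R1 = 25.62/5.77 = 4.441 mA.
(Check via current divider: I_total = 4.978 mA; share G_k/ΣG = 0.8921 → same result.)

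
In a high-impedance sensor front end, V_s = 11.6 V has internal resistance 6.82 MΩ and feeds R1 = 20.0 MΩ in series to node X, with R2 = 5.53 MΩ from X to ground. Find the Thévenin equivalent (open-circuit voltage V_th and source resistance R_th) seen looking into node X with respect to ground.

R1' = 6.82 + 20.0 = 26.82 MΩ (source resistance + R1).
With X open, the divider is unloaded: V_th = 11.6 × 5.53/32.35 = 1.983 V.
With V_s suppressed (replaced by a short), R_th = R1' ‖ R2 = (26.82 × 5.53)/(26.82 + 5.53) = 4.585 MΩ.

V_th ≈ 1.98 V, R_th ≈ 4.58 MΩ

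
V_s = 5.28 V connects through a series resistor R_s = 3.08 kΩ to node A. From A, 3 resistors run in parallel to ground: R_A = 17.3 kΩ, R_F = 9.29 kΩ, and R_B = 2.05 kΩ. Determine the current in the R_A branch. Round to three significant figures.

Parallel bank: R_p = 1/(1/17.3 + 1/9.29 + 1/2.05) = 1.531 kΩ.
Node voltage V_A = V_s · R_p/(R_s + R_p) = 5.28 × 0.3320 = 1.753 V.
Branch current I = V_A/R_A = 1.753/17.3 = 0.1013 mA.

I ≈ 0.101 mA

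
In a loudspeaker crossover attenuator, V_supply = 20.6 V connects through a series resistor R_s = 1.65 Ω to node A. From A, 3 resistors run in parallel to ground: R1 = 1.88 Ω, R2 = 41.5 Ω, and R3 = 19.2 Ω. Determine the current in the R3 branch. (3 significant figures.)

Equivalent of the parallel group: R_p = 1.644 Ω.
Node voltage V_A = V_supply · R_p/(R_s + R_p) = 20.6 × 0.4992 = 10.28 V.
Branch current I = V_A/R3 = 10.28/19.2 = 0.5356 A.

I ≈ 0.536 A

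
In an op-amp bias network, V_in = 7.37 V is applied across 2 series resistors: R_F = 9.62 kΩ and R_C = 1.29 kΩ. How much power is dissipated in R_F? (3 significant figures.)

Series current I = V_in/ΣR = 7.37/10.91 = 0.6755 mA.
V(R_F) = I·R = 6.499 V; P = V·I = 6.499 × 0.6755 = 4.390 mW.

P ≈ 4.39 mW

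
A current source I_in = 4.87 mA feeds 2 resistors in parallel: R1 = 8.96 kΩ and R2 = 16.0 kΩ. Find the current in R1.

I ≈ 3.12 mA

Two-branch current divider: I_k = I_in · R_other/(R_1 + R_2).
So I = 4.87 × 16.0/24.96 = 3.122 mA.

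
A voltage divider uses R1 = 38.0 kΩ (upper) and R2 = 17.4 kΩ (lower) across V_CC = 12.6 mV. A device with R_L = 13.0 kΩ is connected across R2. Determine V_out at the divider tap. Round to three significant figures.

The load sits in parallel with R2, giving an effective lower resistance R2' = R2·R_L/(R2+R_L) = 7.441 kΩ.
Then V_out = V_CC · R2'/(R1 + R2') = 12.6 × 7.441/45.44 = 2.063 mV.
(Unloaded it would be 3.96 mV; the load pulls it down.)

V_out ≈ 2.06 mV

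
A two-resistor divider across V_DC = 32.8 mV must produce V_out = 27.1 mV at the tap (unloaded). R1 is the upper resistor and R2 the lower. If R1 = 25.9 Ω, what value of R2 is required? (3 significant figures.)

V_out/V_DC = R2/(R1+R2) = 0.8262.
Rearranging, R2 = R1·k/(1−k) = 25.9 × 4.754 = 123.1 Ω.

R2 ≈ 123 Ω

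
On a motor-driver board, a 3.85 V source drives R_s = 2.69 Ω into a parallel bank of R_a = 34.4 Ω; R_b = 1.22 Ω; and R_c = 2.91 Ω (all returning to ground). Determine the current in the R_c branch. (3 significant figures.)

Combine the parallel branches: R_p = (1/34.4 + 1/1.22 + 1/2.91)⁻¹ = 0.8387 Ω.
V_A = 3.85 × 0.8387/3.529 = 0.9150 V.
I(R_c) = V_A / R_c = 0.9150/2.91 = 0.3144 A.
(Equivalently: I_total = 1.091 A, then current-divider fraction G_k/ΣG = 0.2882.)

I ≈ 0.314 A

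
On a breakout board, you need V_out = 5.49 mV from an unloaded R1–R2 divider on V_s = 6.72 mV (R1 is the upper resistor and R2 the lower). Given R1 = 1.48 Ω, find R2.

V_out/V_s = R2/(R1+R2) = 0.8170.
So R2 = R1 · V_out/(V_s − V_out) = 1.48 × 5.49/(6.72 − 5.49) = 1.48 × 4.463 = 6.606 Ω.

R2 ≈ 6.61 Ω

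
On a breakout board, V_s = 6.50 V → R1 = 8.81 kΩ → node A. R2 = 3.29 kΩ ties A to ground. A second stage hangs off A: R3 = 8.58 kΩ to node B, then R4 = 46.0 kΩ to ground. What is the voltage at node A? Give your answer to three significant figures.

Looking into the second stage from A: R3 + R4 = 54.58 kΩ appears in parallel with R2.
Effective lower resistance at A: R2 ‖ 54.58 = 3.103 kΩ.
First divider: V_A = V_s · 3.103/(8.81 + 3.103) = 1.693 V.

V_A ≈ 1.69 V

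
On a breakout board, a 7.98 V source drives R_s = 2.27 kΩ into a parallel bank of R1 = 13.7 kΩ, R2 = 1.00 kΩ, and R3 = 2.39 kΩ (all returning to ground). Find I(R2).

I ≈ 1.82 mA

Parallel bank: R_p = 1/(1/13.7 + 1/1.00 + 1/2.39) = 0.6705 kΩ.
V_A by voltage divider: V_A = 7.98 × 0.6705/(2.27 + 0.6705) = 1.820 V.
Branch current I = V_A/R2 = 1.820/1.00 = 1.820 mA.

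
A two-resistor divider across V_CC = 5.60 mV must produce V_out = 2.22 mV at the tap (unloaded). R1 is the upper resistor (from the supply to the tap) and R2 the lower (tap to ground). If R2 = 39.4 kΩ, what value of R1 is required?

R1 ≈ 60.0 kΩ

The divider ratio is R2/(R1+R2) = 2.22/5.60 = 0.3964.
So R1 = R2 · (V_CC/V_out − 1) = 39.4 × (5.60/2.22 − 1) = 39.4 × 1.523 = 59.99 kΩ.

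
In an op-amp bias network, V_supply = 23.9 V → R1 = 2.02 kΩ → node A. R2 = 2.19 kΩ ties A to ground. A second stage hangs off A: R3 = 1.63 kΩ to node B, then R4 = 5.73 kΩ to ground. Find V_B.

Looking into the second stage from A: R3 + R4 = 7.360 kΩ appears in parallel with R2.
Effective lower resistance at A: R2 ‖ 7.360 = 1.688 kΩ.
First divider: V_A = V_supply · 1.688/(2.02 + 1.688) = 10.88 V.
V_B = V_A × 0.7785 = 8.470 V.

V_B ≈ 8.47 V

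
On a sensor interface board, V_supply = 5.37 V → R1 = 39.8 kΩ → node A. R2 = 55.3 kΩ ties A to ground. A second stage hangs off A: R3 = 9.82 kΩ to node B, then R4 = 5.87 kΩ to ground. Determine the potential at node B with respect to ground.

Node A sees R2 in parallel with the series input of stage 2, R3 + R4 = 15.69 kΩ.
Effective lower resistance at A: R2 ‖ 15.69 = 12.22 kΩ.
V_A = 5.37 × 12.22/(39.8 + 12.22) = 1.262 V.
Then the unloaded second divider: V_B = V_A × R4/(R3+R4) = 1.262 × 0.3741 = 0.4720 V.

V_B ≈ 0.472 V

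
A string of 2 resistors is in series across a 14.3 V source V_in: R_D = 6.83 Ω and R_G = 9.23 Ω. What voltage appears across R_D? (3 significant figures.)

V ≈ 6.08 V

Series total: ΣR = 6.83 + 9.23 = 16.06 Ω.
By the voltage-divider rule, V = 14.3 × 6.830/16.06 = 6.082 V.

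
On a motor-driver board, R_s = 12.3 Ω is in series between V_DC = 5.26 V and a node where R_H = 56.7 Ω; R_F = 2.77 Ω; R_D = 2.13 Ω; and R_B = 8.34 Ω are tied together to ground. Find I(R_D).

I ≈ 0.191 A

Parallel bank: R_p = 1/(1/56.7 + 1/2.77 + 1/2.13 + 1/8.34) = 1.033 Ω.
V_A = 5.26 × 1.033/13.33 = 0.4075 V.
I(R_D) = V_A / R_D = 0.4075/2.13 = 0.1913 A.
(Check via current divider: I_total = 0.3945 A; share G_k/ΣG = 0.4850 → same result.)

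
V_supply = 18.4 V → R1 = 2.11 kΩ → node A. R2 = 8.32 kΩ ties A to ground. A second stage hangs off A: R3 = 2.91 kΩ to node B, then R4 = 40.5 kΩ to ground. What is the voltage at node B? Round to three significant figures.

The second stage (R3 + R4 = 43.41 kΩ) loads node A in parallel with R2.
R2 ‖ (R3+R4) = 6.982 kΩ.
V_A = 18.4 × 6.982/(2.11 + 6.982) = 14.13 V.
Then the unloaded second divider: V_B = V_A × R4/(R3+R4) = 14.13 × 0.9330 = 13.18 V.

V_B ≈ 13.2 V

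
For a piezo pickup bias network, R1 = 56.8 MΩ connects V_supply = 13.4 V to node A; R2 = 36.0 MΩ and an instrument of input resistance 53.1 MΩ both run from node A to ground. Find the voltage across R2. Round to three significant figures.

First combine the lower leg with the load: R2 ‖ R_L = 21.45 MΩ.
Voltage divider with the loaded lower leg: V_out = 13.4 × 21.45/(56.8 + 21.45) = 13.4 × 0.2742 = 3.674 V.
(Unloaded it would be 5.20 V; the load pulls it down.)

V_out ≈ 3.67 V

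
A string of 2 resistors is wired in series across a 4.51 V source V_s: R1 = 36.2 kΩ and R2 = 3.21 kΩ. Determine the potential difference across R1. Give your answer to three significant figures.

V ≈ 4.14 V

ΣR = 36.2 + 3.21 = 39.41 kΩ.
V = V_s · R/ΣR = 4.51 × 0.9185 = 4.143 V.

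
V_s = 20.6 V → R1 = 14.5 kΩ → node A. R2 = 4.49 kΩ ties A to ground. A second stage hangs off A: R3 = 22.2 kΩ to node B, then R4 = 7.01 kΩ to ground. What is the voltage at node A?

V_A ≈ 4.36 V

Node A sees R2 in parallel with the series input of stage 2, R3 + R4 = 29.21 kΩ.
Effective lower resistance at A: R2 ‖ 29.21 = 3.892 kΩ.
First divider: V_A = V_s · 3.892/(14.5 + 3.892) = 4.359 V.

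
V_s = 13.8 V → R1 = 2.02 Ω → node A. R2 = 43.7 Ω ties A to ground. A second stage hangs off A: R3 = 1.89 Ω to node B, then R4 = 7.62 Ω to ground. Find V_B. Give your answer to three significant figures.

Looking into the second stage from A: R3 + R4 = 9.510 Ω appears in parallel with R2.
Effective lower resistance at A: R2 ‖ 9.510 = 7.810 Ω.
So V_A = 13.8 × 0.7945 = 10.96 V.
V_B = V_A × 0.8013 = 8.785 V.

V_B ≈ 8.79 V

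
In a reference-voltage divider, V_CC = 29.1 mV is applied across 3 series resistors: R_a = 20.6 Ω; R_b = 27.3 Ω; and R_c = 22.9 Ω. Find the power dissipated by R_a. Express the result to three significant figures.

The common current is I = 29.1/70.80 = 0.4110 mA.
P = I²R = 0.1689 × 20.6 = 3.480 µW.

P ≈ 3.48 µW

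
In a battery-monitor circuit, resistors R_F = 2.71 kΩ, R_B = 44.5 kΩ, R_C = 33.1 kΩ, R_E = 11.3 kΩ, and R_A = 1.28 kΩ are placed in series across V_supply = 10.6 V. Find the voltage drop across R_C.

Series total: ΣR = 2.71 + 44.5 + 33.1 + 11.3 + 1.28 = 92.89 kΩ.
By the voltage-divider rule, V = 10.6 × 33.10/92.89 = 3.777 V.

V ≈ 3.78 V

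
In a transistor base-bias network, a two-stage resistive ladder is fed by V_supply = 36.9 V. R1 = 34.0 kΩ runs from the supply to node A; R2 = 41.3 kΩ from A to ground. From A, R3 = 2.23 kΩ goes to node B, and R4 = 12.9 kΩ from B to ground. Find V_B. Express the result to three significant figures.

The second stage (R3 + R4 = 15.13 kΩ) loads node A in parallel with R2.
R2 ‖ (R3+R4) = 11.07 kΩ.
V_A = 36.9 × 11.07/(34.0 + 11.07) = 9.065 V.
Then the unloaded second divider: V_B = V_A × R4/(R3+R4) = 9.065 × 0.8526 = 7.729 V.

V_B ≈ 7.73 V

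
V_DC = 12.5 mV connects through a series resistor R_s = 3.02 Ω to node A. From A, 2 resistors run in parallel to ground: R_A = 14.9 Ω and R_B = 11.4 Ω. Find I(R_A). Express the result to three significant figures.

I ≈ 0.572 mA

Combine the parallel branches: R_p = (1/14.9 + 1/11.4)⁻¹ = 6.459 Ω.
V_A = 12.5 × 6.459/9.479 = 8.517 mV.
Branch current I = V_A/R_A = 8.517/14.9 = 0.5716 mA.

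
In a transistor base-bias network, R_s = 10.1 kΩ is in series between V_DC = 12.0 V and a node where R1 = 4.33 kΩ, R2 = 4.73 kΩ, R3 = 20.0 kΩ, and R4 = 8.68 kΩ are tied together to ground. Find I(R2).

I ≈ 0.355 mA

Parallel bank: R_p = 1/(1/4.33 + 1/4.73 + 1/20.0 + 1/8.68) = 1.646 kΩ.
V_A by voltage divider: V_A = 12.0 × 1.646/(10.1 + 1.646) = 1.682 V.
Branch current I = V_A/R2 = 1.682/4.73 = 0.3555 mA.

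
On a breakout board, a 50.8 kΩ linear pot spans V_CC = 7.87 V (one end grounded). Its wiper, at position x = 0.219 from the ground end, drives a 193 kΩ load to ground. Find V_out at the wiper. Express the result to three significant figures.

V_out ≈ 1.65 V

The pot divides into 39.67 kΩ above the wiper and 11.13 kΩ below.
(x·R_p) ‖ R_L = 10.52 kΩ.
Then V_out = V_CC · 10.52/(39.67 + 10.52) = 1.649 V.
(Unloaded: V_out = x·V_CC = 1.72 V.)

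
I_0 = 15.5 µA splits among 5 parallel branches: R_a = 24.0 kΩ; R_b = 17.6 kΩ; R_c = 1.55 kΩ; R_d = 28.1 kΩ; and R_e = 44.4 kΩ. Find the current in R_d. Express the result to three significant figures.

I ≈ 0.688 µA

ΣG = 1/24.0 + 1/17.6 + 1/1.55 + 1/28.1 + 1/44.4 = 0.8018.
R_d takes the fraction G_k/ΣG = 0.03559/0.8018 = 0.04439, so I = 15.5 × 0.04439 = 0.6880 µA.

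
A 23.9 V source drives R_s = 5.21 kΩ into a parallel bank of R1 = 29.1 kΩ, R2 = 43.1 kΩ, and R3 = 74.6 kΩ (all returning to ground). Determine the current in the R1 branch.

I ≈ 0.600 mA

Combine the parallel branches: R_p = (1/29.1 + 1/43.1 + 1/74.6)⁻¹ = 14.09 kΩ.
Node voltage V_A = V_supply · R_p/(R_s + R_p) = 23.9 × 0.7301 = 17.45 V.
I(R1) = V_A / R1 = 17.45/29.1 = 0.5996 mA.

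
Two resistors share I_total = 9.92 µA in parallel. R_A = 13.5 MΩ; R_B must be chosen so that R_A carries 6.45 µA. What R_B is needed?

R_B ≈ 25.1 MΩ

Two-branch current divider: I_A = I_total · R_B/(R_A + R_B).
6.45/9.92 = R_B/(R_A + R_B) → R_B = R_A · (0.6502)/(1 − 0.6502) = 13.5 × 1.859 = 25.09 MΩ.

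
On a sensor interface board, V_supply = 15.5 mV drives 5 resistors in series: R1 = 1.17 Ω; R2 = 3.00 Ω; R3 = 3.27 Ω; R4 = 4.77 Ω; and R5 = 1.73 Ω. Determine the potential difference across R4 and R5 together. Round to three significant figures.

Series total: ΣR = 1.17 + 3.00 + 3.27 + 4.77 + 1.73 = 13.94 Ω.
R_{R4..R5} = 4.77 + 1.73 = 6.500 Ω.
By the voltage-divider rule, V = 15.5 × 6.500/13.94 = 7.227 mV.

V ≈ 7.23 mV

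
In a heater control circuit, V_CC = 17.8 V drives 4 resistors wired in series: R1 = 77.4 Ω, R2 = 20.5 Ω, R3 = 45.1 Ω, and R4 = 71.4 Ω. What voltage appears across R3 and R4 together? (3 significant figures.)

Series total: ΣR = 77.4 + 20.5 + 45.1 + 71.4 = 214.4 Ω.
R_{R3..R4} = 45.1 + 71.4 = 116.5 Ω.
By the voltage-divider rule, V = 17.8 × 116.5/214.4 = 9.672 V.

V ≈ 9.67 V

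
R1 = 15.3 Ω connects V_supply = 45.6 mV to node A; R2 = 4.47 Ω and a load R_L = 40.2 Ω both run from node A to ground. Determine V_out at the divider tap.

First combine the lower leg with the load: R2 ‖ R_L = 4.023 Ω.
Now apply the divider: V_out = 45.6 × 0.2082 = 9.493 mV.

V_out ≈ 9.49 mV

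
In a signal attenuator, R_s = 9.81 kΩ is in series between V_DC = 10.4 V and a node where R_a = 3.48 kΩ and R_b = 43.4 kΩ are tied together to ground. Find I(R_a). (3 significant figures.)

Parallel bank: R_p = 1/(1/3.48 + 1/43.4) = 3.222 kΩ.
V_A = 10.4 × 3.222/13.03 = 2.571 V.
Branch current I = V_A/R_a = 2.571/3.48 = 0.7388 mA.

I ≈ 0.739 mA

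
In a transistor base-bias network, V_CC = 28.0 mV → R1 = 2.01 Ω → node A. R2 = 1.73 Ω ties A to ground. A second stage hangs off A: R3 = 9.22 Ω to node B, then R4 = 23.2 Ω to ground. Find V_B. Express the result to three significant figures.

V_B ≈ 9.01 mV

Node A sees R2 in parallel with the series input of stage 2, R3 + R4 = 32.42 Ω.
R2 ‖ (R3+R4) = 1.642 Ω.
V_A = 28.0 × 1.642/(2.01 + 1.642) = 12.59 mV.
Then the unloaded second divider: V_B = V_A × R4/(R3+R4) = 12.59 × 0.7156 = 9.010 mV.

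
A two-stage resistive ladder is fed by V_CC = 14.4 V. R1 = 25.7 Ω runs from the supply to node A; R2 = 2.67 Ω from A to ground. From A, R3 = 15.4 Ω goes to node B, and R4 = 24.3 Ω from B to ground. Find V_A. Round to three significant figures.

The second stage (R3 + R4 = 39.70 Ω) loads node A in parallel with R2.
Effective lower resistance at A: R2 ‖ 39.70 = 2.502 Ω.
V_A = 14.4 × 2.502/(25.7 + 2.502) = 1.277 V.

V_A ≈ 1.28 V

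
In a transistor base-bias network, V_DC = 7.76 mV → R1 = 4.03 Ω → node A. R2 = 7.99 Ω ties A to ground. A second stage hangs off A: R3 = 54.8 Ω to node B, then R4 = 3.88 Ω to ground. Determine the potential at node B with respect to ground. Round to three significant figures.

V_B ≈ 0.326 mV

Node A sees R2 in parallel with the series input of stage 2, R3 + R4 = 58.68 Ω.
Effective lower resistance at A: R2 ‖ 58.68 = 7.032 Ω.
V_A = 7.76 × 7.032/(4.03 + 7.032) = 4.933 mV.
Then the unloaded second divider: V_B = V_A × R4/(R3+R4) = 4.933 × 0.06612 = 0.3262 mV.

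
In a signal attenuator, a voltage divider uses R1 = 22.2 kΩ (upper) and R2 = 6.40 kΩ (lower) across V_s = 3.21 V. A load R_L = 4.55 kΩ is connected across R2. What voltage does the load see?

The load sits in parallel with R2, giving an effective lower resistance R2' = R2·R_L/(R2+R_L) = 2.659 kΩ.
Now apply the divider: V_out = 3.21 × 0.1070 = 0.3434 V.
(Unloaded it would be 0.718 V; the load pulls it down.)

V_out ≈ 0.343 V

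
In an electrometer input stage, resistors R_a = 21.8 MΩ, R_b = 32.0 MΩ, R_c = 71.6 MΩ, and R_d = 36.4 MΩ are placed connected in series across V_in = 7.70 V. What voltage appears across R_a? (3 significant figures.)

Total series resistance ΣR = 21.8 + 32.0 + 71.6 + 36.4 = 161.8 MΩ.
Voltage divider: V = V_in · (21.80 / 161.8) = 7.70 × 0.1347 = 1.037 V.

V ≈ 1.04 V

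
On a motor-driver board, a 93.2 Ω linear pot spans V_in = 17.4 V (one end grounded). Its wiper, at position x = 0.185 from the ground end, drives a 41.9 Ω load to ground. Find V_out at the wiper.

Split the track: R_lower = x·R_p = 17.24 Ω, R_upper = (1−x)·R_p = 75.96 Ω.
Lower segment in parallel with the load: 17.24 ‖ 41.9 = 12.22 Ω.
Then V_out = V_in · 12.22/(75.96 + 12.22) = 2.411 V.
(Unloaded: V_out = x·V_in = 3.22 V.)

V_out ≈ 2.41 V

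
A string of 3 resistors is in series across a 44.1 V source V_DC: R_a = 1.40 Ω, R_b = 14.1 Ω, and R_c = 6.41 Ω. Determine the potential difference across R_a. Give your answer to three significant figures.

Total series resistance ΣR = 1.40 + 14.1 + 6.41 = 21.91 Ω.
Voltage divider: V = V_DC · (1.400 / 21.91) = 44.1 × 0.06390 = 2.818 V.

V ≈ 2.82 V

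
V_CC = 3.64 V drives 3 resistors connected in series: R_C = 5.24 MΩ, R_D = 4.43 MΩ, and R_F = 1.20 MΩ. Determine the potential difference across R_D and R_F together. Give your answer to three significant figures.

V ≈ 1.89 V

Series total: ΣR = 5.24 + 4.43 + 1.20 = 10.87 MΩ.
R_{R_D..R_F} = 4.43 + 1.20 = 5.630 MΩ.
Voltage divider: V = V_CC · (5.630 / 10.87) = 3.64 × 0.5179 = 1.885 V.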